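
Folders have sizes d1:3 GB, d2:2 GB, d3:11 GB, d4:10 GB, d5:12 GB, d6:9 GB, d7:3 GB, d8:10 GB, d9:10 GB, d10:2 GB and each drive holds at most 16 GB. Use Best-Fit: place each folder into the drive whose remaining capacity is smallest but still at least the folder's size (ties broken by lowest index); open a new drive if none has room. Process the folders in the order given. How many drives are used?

drive 1: place d1 (3 GB), 13 GB left
drive 1: place d2 (2 GB), 11 GB left
drive 1: place d3 (11 GB), 0 GB left
drive 2: place d4 (10 GB), 6 GB left
drive 3: place d5 (12 GB), 4 GB left
drive 4: place d6 (9 GB), 7 GB left
drive 3: place d7 (3 GB), 1 GB left
drive 5: place d8 (10 GB), 6 GB left
drive 6: place d9 (10 GB), 6 GB left
drive 2: place d10 (2 GB), 4 GB left
Final drives: [3,2,11] [10,2] [12,3] [9] [10] [10].

6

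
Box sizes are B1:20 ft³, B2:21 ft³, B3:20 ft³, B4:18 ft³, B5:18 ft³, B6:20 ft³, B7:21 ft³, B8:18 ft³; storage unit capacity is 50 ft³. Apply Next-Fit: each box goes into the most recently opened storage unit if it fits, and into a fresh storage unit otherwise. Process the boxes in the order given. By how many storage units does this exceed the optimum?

0

Next-Fit: [20,21] [20,18] [18,20] [21,18] → 4 storage units.
Total size 156 ft³; any packing needs at least ⌈156/50⌉ = 4 storage units.
So 4 is already optimal.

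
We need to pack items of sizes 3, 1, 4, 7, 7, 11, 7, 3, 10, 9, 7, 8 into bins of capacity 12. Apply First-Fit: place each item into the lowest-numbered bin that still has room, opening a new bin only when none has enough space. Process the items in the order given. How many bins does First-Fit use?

3 → bin 1 (remaining 9)
1 → bin 1 (remaining 8)
4 → bin 1 (remaining 4)
7 → bin 2 (remaining 5)
7 → bin 3 (remaining 5)
11 → bin 4 (remaining 1)
7 → bin 5 (remaining 5)
3 → bin 1 (remaining 1)
10 → bin 6 (remaining 2)
9 → bin 7 (remaining 3)
7 → bin 8 (remaining 5)
8 → bin 9 (remaining 4)
Final bins: [3,1,4,3] [7] [7] [11] [7] [10] [9] [7] [8].

9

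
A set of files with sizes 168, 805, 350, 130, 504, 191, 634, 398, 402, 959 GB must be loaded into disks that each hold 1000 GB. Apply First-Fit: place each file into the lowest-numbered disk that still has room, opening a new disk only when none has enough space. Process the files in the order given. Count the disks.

disk 1: place 168 GB, 832 GB left
disk 1: place 805 GB, 27 GB left
disk 2: place 350 GB, 650 GB left
disk 2: place 130 GB, 520 GB left
disk 2: place 504 GB, 16 GB left
disk 3: place 191 GB, 809 GB left
disk 3: place 634 GB, 175 GB left
disk 4: place 398 GB, 602 GB left
disk 4: place 402 GB, 200 GB left
disk 5: place 959 GB, 41 GB left
Final disks: [168,805] [350,130,504] [191,634] [398,402] [959].

5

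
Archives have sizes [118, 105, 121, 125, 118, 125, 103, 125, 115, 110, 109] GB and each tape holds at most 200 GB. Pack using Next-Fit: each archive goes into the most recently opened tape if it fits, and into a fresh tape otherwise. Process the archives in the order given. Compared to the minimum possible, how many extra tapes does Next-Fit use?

Next-Fit: [118] [105] [121] [125] [118] [125] [103] [125] [115] [110] [109] → 11 tapes.
11 archives exceed 100 GB (half the capacity), and no two of those can share a tape, so at least 11 tapes are needed.
So 11 is already optimal.

0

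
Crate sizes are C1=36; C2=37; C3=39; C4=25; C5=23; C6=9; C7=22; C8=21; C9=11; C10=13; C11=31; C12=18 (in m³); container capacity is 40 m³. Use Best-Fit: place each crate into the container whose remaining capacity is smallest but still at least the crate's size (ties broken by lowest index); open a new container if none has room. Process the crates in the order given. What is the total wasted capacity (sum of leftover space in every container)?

35

Put C1 (36 m³) in container 1; 4 m³ remain.
Put C2 (37 m³) in container 2; 3 m³ remain.
Put C3 (39 m³) in container 3; 1 m³ remain.
Put C4 (25 m³) in container 4; 15 m³ remain.
Put C5 (23 m³) in container 5; 17 m³ remain.
Put C6 (9 m³) in container 4; 6 m³ remain.
Put C7 (22 m³) in container 6; 18 m³ remain.
Put C8 (21 m³) in container 7; 19 m³ remain.
Put C9 (11 m³) in container 5; 6 m³ remain.
Put C10 (13 m³) in container 6; 5 m³ remain.
Put C11 (31 m³) in container 8; 9 m³ remain.
Put C12 (18 m³) in container 7; 1 m³ remain.
8 containers × 40 m³ = 320 m³; used 285 m³; unused 35 m³.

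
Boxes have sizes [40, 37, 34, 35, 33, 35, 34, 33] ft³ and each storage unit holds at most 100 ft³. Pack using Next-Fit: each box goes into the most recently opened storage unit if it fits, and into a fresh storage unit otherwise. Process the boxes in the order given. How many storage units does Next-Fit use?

Put 40 ft³ in storage unit 1; 60 ft³ remain.
Put 37 ft³ in storage unit 1; 23 ft³ remain.
Put 34 ft³ in storage unit 2; 66 ft³ remain.
Put 35 ft³ in storage unit 2; 31 ft³ remain.
Put 33 ft³ in storage unit 3; 67 ft³ remain.
Put 35 ft³ in storage unit 3; 32 ft³ remain.
Put 34 ft³ in storage unit 4; 66 ft³ remain.
Put 33 ft³ in storage unit 4; 33 ft³ remain.

4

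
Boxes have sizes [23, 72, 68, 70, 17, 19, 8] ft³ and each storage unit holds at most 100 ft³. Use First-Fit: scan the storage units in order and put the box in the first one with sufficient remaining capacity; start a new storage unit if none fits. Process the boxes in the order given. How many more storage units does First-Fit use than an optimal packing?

0

First-Fit: [23,72] [68,17,8] [70,19] → 3 storage units.
Total size 277 ft³; any packing needs at least ⌈277/100⌉ = 3 storage units.
So 3 is already optimal.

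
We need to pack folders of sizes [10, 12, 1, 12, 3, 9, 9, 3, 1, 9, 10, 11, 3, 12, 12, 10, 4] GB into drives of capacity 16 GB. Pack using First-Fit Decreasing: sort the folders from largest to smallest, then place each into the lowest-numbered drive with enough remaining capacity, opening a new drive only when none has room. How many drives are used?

Sorted descending: 12, 12, 12, 12, 11, 10, 10, 10, 9, 9, 9, 4, 3, 3, 3, 1, 1.
drive 1: place 12 GB, 4 GB left
drive 2: place 12 GB, 4 GB left
drive 3: place 12 GB, 4 GB left
drive 4: place 12 GB, 4 GB left
drive 5: place 11 GB, 5 GB left
drive 6: place 10 GB, 6 GB left
drive 7: place 10 GB, 6 GB left
drive 8: place 10 GB, 6 GB left
drive 9: place 9 GB, 7 GB left
drive 10: place 9 GB, 7 GB left
drive 11: place 9 GB, 7 GB left
drive 1: place 4 GB, 0 GB left
drive 2: place 3 GB, 1 GB left
drive 3: place 3 GB, 1 GB left
drive 4: place 3 GB, 1 GB left
drive 2: place 1 GB, 0 GB left
drive 3: place 1 GB, 0 GB left
Final drives: [12,4] [12,3,1] [12,3,1] [12,3] [11] [10] [10] [10] [9] [9] [9].

11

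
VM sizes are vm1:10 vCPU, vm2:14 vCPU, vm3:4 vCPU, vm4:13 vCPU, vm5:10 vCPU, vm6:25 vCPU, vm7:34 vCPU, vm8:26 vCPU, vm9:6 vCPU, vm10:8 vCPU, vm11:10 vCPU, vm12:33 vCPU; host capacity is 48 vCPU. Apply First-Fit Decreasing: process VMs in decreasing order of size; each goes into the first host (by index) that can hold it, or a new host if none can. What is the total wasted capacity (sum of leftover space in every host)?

47

Sorted descending: 34, 33, 26, 25, 14, 13, 10, 10, 10, 8, 6, 4.
34 vCPU → host 1 (remaining 14 vCPU)
33 vCPU → host 2 (remaining 15 vCPU)
26 vCPU → host 3 (remaining 22 vCPU)
25 vCPU → host 4 (remaining 23 vCPU)
14 vCPU → host 1 (remaining 0 vCPU)
13 vCPU → host 2 (remaining 2 vCPU)
10 vCPU → host 3 (remaining 12 vCPU)
10 vCPU → host 3 (remaining 2 vCPU)
10 vCPU → host 4 (remaining 13 vCPU)
8 vCPU → host 4 (remaining 5 vCPU)
6 vCPU → host 5 (remaining 42 vCPU)
4 vCPU → host 4 (remaining 1 vCPU)
5 hosts × 48 vCPU = 240 vCPU; used 193 vCPU; unused 47 vCPU.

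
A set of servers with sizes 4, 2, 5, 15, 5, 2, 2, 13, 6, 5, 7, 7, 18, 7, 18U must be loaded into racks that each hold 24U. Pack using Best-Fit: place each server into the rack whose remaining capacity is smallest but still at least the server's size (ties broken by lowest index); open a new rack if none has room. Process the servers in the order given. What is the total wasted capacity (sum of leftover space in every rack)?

rack 1: place 4U, 20U left
rack 1: place 2U, 18U left
rack 1: place 5U, 13U left
rack 2: place 15U, 9U left
rack 2: place 5U, 4U left
rack 2: place 2U, 2U left
rack 2: place 2U, 0U left
rack 1: place 13U, 0U left
rack 3: place 6U, 18U left
rack 3: place 5U, 13U left
rack 3: place 7U, 6U left
rack 4: place 7U, 17U left
rack 5: place 18U, 6U left
rack 4: place 7U, 10U left
rack 6: place 18U, 6U left
6 racks × 24U = 144U; used 116U; unused 28U.

28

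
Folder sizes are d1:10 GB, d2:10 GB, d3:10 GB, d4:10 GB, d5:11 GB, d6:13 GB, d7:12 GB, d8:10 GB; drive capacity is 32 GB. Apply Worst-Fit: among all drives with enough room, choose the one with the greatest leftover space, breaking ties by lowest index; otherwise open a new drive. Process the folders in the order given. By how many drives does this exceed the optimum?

Worst-Fit: [10,10,10] [10,11,10] [13,12] → 3 drives.
Total size 86 GB; any packing needs at least ⌈86/32⌉ = 3 drives.
So 3 is already optimal.

0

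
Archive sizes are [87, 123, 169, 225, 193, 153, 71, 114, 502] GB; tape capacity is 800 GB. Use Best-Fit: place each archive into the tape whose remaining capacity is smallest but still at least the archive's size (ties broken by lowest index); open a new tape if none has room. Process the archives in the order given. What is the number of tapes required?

3 tapes

tape 1: place 87 GB, 713 GB left
tape 1: place 123 GB, 590 GB left
tape 1: place 169 GB, 421 GB left
tape 1: place 225 GB, 196 GB left
tape 1: place 193 GB, 3 GB left
tape 2: place 153 GB, 647 GB left
tape 2: place 71 GB, 576 GB left
tape 2: place 114 GB, 462 GB left
tape 3: place 502 GB, 298 GB left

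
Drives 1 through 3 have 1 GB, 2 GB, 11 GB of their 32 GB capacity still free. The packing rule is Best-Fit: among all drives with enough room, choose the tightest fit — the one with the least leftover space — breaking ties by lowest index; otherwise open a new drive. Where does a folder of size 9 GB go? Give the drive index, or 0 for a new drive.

Drives with room: drive 3 (11 GB).
Tightest fit is drive 3 with 11 GB free.

3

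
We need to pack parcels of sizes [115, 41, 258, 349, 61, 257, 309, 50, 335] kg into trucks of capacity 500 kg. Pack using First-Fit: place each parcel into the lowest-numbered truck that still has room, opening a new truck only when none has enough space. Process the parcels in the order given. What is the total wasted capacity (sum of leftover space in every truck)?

725

115 kg → truck 1 (remaining 385 kg)
41 kg → truck 1 (remaining 344 kg)
258 kg → truck 1 (remaining 86 kg)
349 kg → truck 2 (remaining 151 kg)
61 kg → truck 1 (remaining 25 kg)
257 kg → truck 3 (remaining 243 kg)
309 kg → truck 4 (remaining 191 kg)
50 kg → truck 2 (remaining 101 kg)
335 kg → truck 5 (remaining 165 kg)
5 trucks × 500 kg = 2500 kg; used 1775 kg; unused 725 kg.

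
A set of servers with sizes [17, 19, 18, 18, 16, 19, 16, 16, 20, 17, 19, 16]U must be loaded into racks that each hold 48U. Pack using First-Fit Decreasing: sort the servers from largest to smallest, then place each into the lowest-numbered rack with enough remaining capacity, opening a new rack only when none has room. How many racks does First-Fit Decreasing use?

Sorted descending: 20, 19, 19, 19, 18, 18, 17, 17, 16, 16, 16, 16.
rack 1: place 20U, 28U left
rack 1: place 19U, 9U left
rack 2: place 19U, 29U left
rack 2: place 19U, 10U left
rack 3: place 18U, 30U left
rack 3: place 18U, 12U left
rack 4: place 17U, 31U left
rack 4: place 17U, 14U left
rack 5: place 16U, 32U left
rack 5: place 16U, 16U left
rack 5: place 16U, 0U left
rack 6: place 16U, 32U left

6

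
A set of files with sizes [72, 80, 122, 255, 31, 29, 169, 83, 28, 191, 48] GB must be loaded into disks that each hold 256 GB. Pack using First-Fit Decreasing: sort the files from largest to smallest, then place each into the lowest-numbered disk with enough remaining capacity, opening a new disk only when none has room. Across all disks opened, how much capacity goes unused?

172

Sorted descending: 255, 191, 169, 122, 83, 80, 72, 48, 31, 29, 28.
Put 255 GB in disk 1; 1 GB remain.
Put 191 GB in disk 2; 65 GB remain.
Put 169 GB in disk 3; 87 GB remain.
Put 122 GB in disk 4; 134 GB remain.
Put 83 GB in disk 3; 4 GB remain.
Put 80 GB in disk 4; 54 GB remain.
Put 72 GB in disk 5; 184 GB remain.
Put 48 GB in disk 2; 17 GB remain.
Put 31 GB in disk 4; 23 GB remain.
Put 29 GB in disk 5; 155 GB remain.
Put 28 GB in disk 5; 127 GB remain.
5 disks × 256 GB = 1280 GB; used 1108 GB; unused 172 GB.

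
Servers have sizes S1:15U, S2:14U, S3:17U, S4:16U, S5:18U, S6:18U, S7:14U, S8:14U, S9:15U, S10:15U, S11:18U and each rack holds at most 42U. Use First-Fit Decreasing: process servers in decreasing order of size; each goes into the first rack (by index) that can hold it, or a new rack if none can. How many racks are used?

5

Sorted descending: 18, 18, 18, 17, 16, 15, 15, 15, 14, 14, 14.
18U → rack 1 (remaining 24U)
18U → rack 1 (remaining 6U)
18U → rack 2 (remaining 24U)
17U → rack 2 (remaining 7U)
16U → rack 3 (remaining 26U)
15U → rack 3 (remaining 11U)
15U → rack 4 (remaining 27U)
15U → rack 4 (remaining 12U)
14U → rack 5 (remaining 28U)
14U → rack 5 (remaining 14U)
14U → rack 5 (remaining 0U)
Final racks: [18,18] [18,17] [16,15] [15,15] [14,14,14].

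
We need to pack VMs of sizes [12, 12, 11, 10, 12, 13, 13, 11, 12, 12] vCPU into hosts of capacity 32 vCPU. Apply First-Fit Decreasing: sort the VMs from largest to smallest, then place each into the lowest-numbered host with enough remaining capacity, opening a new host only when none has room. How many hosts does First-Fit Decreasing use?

Sorted descending: 13, 13, 12, 12, 12, 12, 12, 11, 11, 10.
host 1: place 13 vCPU, 19 vCPU left
host 1: place 13 vCPU, 6 vCPU left
host 2: place 12 vCPU, 20 vCPU left
host 2: place 12 vCPU, 8 vCPU left
host 3: place 12 vCPU, 20 vCPU left
host 3: place 12 vCPU, 8 vCPU left
host 4: place 12 vCPU, 20 vCPU left
host 4: place 11 vCPU, 9 vCPU left
host 5: place 11 vCPU, 21 vCPU left
host 5: place 10 vCPU, 11 vCPU left

5 hosts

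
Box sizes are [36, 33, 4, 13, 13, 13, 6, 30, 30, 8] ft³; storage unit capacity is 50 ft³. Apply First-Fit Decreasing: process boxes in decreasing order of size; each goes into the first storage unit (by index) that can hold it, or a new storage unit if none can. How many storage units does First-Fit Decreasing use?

Sorted descending: 36, 33, 30, 30, 13, 13, 13, 8, 6, 4.
36 ft³ → storage unit 1 (remaining 14 ft³)
33 ft³ → storage unit 2 (remaining 17 ft³)
30 ft³ → storage unit 3 (remaining 20 ft³)
30 ft³ → storage unit 4 (remaining 20 ft³)
13 ft³ → storage unit 1 (remaining 1 ft³)
13 ft³ → storage unit 2 (remaining 4 ft³)
13 ft³ → storage unit 3 (remaining 7 ft³)
8 ft³ → storage unit 4 (remaining 12 ft³)
6 ft³ → storage unit 3 (remaining 1 ft³)
4 ft³ → storage unit 2 (remaining 0 ft³)
Final storage units: [36,13] [33,13,4] [30,13,6] [30,8].

4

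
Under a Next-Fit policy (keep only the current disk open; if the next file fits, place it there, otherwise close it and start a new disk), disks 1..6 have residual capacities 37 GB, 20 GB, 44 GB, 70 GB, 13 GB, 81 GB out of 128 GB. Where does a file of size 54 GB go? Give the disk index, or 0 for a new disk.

Next-Fit only looks at disk 6, which has 81 GB free.
54 GB fits there.

6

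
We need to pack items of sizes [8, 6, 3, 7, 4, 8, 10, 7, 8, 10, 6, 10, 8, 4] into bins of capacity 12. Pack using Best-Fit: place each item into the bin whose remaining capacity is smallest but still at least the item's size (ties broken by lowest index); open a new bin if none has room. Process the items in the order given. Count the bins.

10 bins

Put 8 in bin 1; 4 remain.
Put 6 in bin 2; 6 remain.
Put 3 in bin 1; 1 remain.
Put 7 in bin 3; 5 remain.
Put 4 in bin 3; 1 remain.
Put 8 in bin 4; 4 remain.
Put 10 in bin 5; 2 remain.
Put 7 in bin 6; 5 remain.
Put 8 in bin 7; 4 remain.
Put 10 in bin 8; 2 remain.
Put 6 in bin 2; 0 remain.
Put 10 in bin 9; 2 remain.
Put 8 in bin 10; 4 remain.
Put 4 in bin 4; 0 remain.
Final bins: [8,3] [6,6] [7,4] [8,4] [10] [7] [8] [10] [10] [8].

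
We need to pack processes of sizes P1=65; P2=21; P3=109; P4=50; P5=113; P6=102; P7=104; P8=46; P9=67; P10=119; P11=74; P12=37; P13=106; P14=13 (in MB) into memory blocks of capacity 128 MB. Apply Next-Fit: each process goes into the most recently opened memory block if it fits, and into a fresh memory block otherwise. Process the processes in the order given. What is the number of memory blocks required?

memory block 1: place P1 (65 MB), 63 MB left
memory block 1: place P2 (21 MB), 42 MB left
memory block 2: place P3 (109 MB), 19 MB left
memory block 3: place P4 (50 MB), 78 MB left
memory block 4: place P5 (113 MB), 15 MB left
memory block 5: place P6 (102 MB), 26 MB left
memory block 6: place P7 (104 MB), 24 MB left
memory block 7: place P8 (46 MB), 82 MB left
memory block 7: place P9 (67 MB), 15 MB left
memory block 8: place P10 (119 MB), 9 MB left
memory block 9: place P11 (74 MB), 54 MB left
memory block 9: place P12 (37 MB), 17 MB left
memory block 10: place P13 (106 MB), 22 MB left
memory block 10: place P14 (13 MB), 9 MB left
Final memory blocks: [65,21] [109] [50] [113] [102] [104] [46,67] [119] [74,37] [106,13].

10 memory blocks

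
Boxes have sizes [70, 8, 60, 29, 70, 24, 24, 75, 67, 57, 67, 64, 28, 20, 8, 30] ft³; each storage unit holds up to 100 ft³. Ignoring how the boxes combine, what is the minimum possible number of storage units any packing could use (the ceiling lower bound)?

8 storage units

Total size = 70 + 8 + 60 + 29 + 70 + 24 + 24 + 75 + 67 + 57 + 67 + 64 + 28 + 20 + 8 + 30 = 701 ft³.
⌈701 / 100⌉ = 8.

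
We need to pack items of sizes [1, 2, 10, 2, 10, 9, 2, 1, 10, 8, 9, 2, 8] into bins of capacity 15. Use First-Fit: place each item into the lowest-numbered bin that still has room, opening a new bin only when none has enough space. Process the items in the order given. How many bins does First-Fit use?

1 → bin 1 (remaining 14)
2 → bin 1 (remaining 12)
10 → bin 1 (remaining 2)
2 → bin 1 (remaining 0)
10 → bin 2 (remaining 5)
9 → bin 3 (remaining 6)
2 → bin 2 (remaining 3)
1 → bin 2 (remaining 2)
10 → bin 4 (remaining 5)
8 → bin 5 (remaining 7)
9 → bin 6 (remaining 6)
2 → bin 2 (remaining 0)
8 → bin 7 (remaining 7)

7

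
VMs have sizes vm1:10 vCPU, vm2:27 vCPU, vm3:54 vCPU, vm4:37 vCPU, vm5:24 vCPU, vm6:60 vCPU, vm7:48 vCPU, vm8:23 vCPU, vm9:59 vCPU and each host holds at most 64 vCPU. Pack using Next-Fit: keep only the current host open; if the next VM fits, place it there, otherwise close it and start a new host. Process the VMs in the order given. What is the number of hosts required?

vm1 (10 vCPU) → host 1 (remaining 54 vCPU)
vm2 (27 vCPU) → host 1 (remaining 27 vCPU)
vm3 (54 vCPU) → host 2 (remaining 10 vCPU)
vm4 (37 vCPU) → host 3 (remaining 27 vCPU)
vm5 (24 vCPU) → host 3 (remaining 3 vCPU)
vm6 (60 vCPU) → host 4 (remaining 4 vCPU)
vm7 (48 vCPU) → host 5 (remaining 16 vCPU)
vm8 (23 vCPU) → host 6 (remaining 41 vCPU)
vm9 (59 vCPU) → host 7 (remaining 5 vCPU)
Final hosts: [10,27] [54] [37,24] [60] [48] [23] [59].

7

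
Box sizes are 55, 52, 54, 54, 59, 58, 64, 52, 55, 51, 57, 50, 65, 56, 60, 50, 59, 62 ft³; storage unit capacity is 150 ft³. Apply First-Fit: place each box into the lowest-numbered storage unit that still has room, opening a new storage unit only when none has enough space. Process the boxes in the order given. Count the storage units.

55 ft³ → storage unit 1 (remaining 95 ft³)
52 ft³ → storage unit 1 (remaining 43 ft³)
54 ft³ → storage unit 2 (remaining 96 ft³)
54 ft³ → storage unit 2 (remaining 42 ft³)
59 ft³ → storage unit 3 (remaining 91 ft³)
58 ft³ → storage unit 3 (remaining 33 ft³)
64 ft³ → storage unit 4 (remaining 86 ft³)
52 ft³ → storage unit 4 (remaining 34 ft³)
55 ft³ → storage unit 5 (remaining 95 ft³)
51 ft³ → storage unit 5 (remaining 44 ft³)
57 ft³ → storage unit 6 (remaining 93 ft³)
50 ft³ → storage unit 6 (remaining 43 ft³)
65 ft³ → storage unit 7 (remaining 85 ft³)
56 ft³ → storage unit 7 (remaining 29 ft³)
60 ft³ → storage unit 8 (remaining 90 ft³)
50 ft³ → storage unit 8 (remaining 40 ft³)
59 ft³ → storage unit 9 (remaining 91 ft³)
62 ft³ → storage unit 9 (remaining 29 ft³)

9 storage units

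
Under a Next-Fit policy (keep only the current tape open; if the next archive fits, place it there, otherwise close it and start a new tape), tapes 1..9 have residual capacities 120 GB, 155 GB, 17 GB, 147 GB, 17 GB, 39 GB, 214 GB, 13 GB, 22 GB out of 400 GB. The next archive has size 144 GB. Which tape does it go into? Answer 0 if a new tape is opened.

0

Next-Fit only looks at tape 9, which has 22 GB free.
144 GB does not fit, so a new tape is opened.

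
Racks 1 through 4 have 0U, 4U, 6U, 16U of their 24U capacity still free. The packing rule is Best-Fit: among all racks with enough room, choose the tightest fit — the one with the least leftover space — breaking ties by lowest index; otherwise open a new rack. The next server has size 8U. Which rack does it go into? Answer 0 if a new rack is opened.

4

Racks with room: rack 4 (16U).
Tightest fit is rack 4 with 16U free.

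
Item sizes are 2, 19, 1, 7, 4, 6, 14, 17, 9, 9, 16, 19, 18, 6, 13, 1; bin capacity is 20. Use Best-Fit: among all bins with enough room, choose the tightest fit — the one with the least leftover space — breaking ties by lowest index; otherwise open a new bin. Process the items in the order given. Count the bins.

9

Put 2 in bin 1; 18 remain.
Put 19 in bin 2; 1 remain.
Put 1 in bin 2; 0 remain.
Put 7 in bin 1; 11 remain.
Put 4 in bin 1; 7 remain.
Put 6 in bin 1; 1 remain.
Put 14 in bin 3; 6 remain.
Put 17 in bin 4; 3 remain.
Put 9 in bin 5; 11 remain.
Put 9 in bin 5; 2 remain.
Put 16 in bin 6; 4 remain.
Put 19 in bin 7; 1 remain.
Put 18 in bin 8; 2 remain.
Put 6 in bin 3; 0 remain.
Put 13 in bin 9; 7 remain.
Put 1 in bin 1; 0 remain.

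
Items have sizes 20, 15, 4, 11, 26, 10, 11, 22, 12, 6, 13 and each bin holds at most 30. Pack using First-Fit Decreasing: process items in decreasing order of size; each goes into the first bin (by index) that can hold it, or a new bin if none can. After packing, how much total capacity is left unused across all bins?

Sorted descending: 26, 22, 20, 15, 13, 12, 11, 11, 10, 6, 4.
26 → bin 1 (remaining 4)
22 → bin 2 (remaining 8)
20 → bin 3 (remaining 10)
15 → bin 4 (remaining 15)
13 → bin 4 (remaining 2)
12 → bin 5 (remaining 18)
11 → bin 5 (remaining 7)
11 → bin 6 (remaining 19)
10 → bin 3 (remaining 0)
6 → bin 2 (remaining 2)
4 → bin 1 (remaining 0)
6 bins × 30 = 180; used 150; unused 30.

30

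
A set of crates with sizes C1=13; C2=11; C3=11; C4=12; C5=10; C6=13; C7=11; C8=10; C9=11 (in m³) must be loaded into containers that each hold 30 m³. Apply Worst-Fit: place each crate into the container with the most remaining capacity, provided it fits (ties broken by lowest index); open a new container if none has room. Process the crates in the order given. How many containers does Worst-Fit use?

Put C1 (13 m³) in container 1; 17 m³ remain.
Put C2 (11 m³) in container 1; 6 m³ remain.
Put C3 (11 m³) in container 2; 19 m³ remain.
Put C4 (12 m³) in container 2; 7 m³ remain.
Put C5 (10 m³) in container 3; 20 m³ remain.
Put C6 (13 m³) in container 3; 7 m³ remain.
Put C7 (11 m³) in container 4; 19 m³ remain.
Put C8 (10 m³) in container 4; 9 m³ remain.
Put C9 (11 m³) in container 5; 19 m³ remain.
Final containers: [13,11] [11,12] [10,13] [11,10] [11].

5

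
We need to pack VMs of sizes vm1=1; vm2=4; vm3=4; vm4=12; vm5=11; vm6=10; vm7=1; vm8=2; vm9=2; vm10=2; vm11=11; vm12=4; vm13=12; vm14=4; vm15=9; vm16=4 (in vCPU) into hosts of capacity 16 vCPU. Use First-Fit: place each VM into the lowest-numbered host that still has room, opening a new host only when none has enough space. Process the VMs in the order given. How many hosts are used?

vm1 (1 vCPU) → host 1 (remaining 15 vCPU)
vm2 (4 vCPU) → host 1 (remaining 11 vCPU)
vm3 (4 vCPU) → host 1 (remaining 7 vCPU)
vm4 (12 vCPU) → host 2 (remaining 4 vCPU)
vm5 (11 vCPU) → host 3 (remaining 5 vCPU)
vm6 (10 vCPU) → host 4 (remaining 6 vCPU)
vm7 (1 vCPU) → host 1 (remaining 6 vCPU)
vm8 (2 vCPU) → host 1 (remaining 4 vCPU)
vm9 (2 vCPU) → host 1 (remaining 2 vCPU)
vm10 (2 vCPU) → host 1 (remaining 0 vCPU)
vm11 (11 vCPU) → host 5 (remaining 5 vCPU)
vm12 (4 vCPU) → host 2 (remaining 0 vCPU)
vm13 (12 vCPU) → host 6 (remaining 4 vCPU)
vm14 (4 vCPU) → host 3 (remaining 1 vCPU)
vm15 (9 vCPU) → host 7 (remaining 7 vCPU)
vm16 (4 vCPU) → host 4 (remaining 2 vCPU)

7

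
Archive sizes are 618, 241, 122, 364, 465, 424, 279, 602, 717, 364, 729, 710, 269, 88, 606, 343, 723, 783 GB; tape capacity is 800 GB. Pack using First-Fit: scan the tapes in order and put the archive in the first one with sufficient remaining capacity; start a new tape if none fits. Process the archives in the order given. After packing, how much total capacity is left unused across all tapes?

tape 1: place 618 GB, 182 GB left
tape 2: place 241 GB, 559 GB left
tape 1: place 122 GB, 60 GB left
tape 2: place 364 GB, 195 GB left
tape 3: place 465 GB, 335 GB left
tape 4: place 424 GB, 376 GB left
tape 3: place 279 GB, 56 GB left
tape 5: place 602 GB, 198 GB left
tape 6: place 717 GB, 83 GB left
tape 4: place 364 GB, 12 GB left
tape 7: place 729 GB, 71 GB left
tape 8: place 710 GB, 90 GB left
tape 9: place 269 GB, 531 GB left
tape 2: place 88 GB, 107 GB left
tape 10: place 606 GB, 194 GB left
tape 9: place 343 GB, 188 GB left
tape 11: place 723 GB, 77 GB left
tape 12: place 783 GB, 17 GB left
12 tapes × 800 GB = 9600 GB; used 8447 GB; unused 1153 GB.

1153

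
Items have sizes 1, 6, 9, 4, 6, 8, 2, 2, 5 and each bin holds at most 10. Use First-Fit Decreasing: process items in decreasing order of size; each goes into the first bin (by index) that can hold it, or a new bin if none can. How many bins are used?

5 bins

Sorted descending: 9, 8, 6, 6, 5, 4, 2, 2, 1.
9 → bin 1 (remaining 1)
8 → bin 2 (remaining 2)
6 → bin 3 (remaining 4)
6 → bin 4 (remaining 4)
5 → bin 5 (remaining 5)
4 → bin 3 (remaining 0)
2 → bin 2 (remaining 0)
2 → bin 4 (remaining 2)
1 → bin 1 (remaining 0)
Final bins: [9,1] [8,2] [6,4] [6,2] [5].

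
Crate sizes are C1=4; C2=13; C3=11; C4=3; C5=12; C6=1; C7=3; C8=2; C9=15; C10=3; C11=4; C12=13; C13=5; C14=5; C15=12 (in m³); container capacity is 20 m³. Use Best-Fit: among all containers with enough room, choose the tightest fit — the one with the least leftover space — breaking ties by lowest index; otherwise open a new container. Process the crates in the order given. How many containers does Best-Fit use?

container 1: place C1 (4 m³), 16 m³ left
container 1: place C2 (13 m³), 3 m³ left
container 2: place C3 (11 m³), 9 m³ left
container 1: place C4 (3 m³), 0 m³ left
container 3: place C5 (12 m³), 8 m³ left
container 3: place C6 (1 m³), 7 m³ left
container 3: place C7 (3 m³), 4 m³ left
container 3: place C8 (2 m³), 2 m³ left
container 4: place C9 (15 m³), 5 m³ left
container 4: place C10 (3 m³), 2 m³ left
container 2: place C11 (4 m³), 5 m³ left
container 5: place C12 (13 m³), 7 m³ left
container 2: place C13 (5 m³), 0 m³ left
container 5: place C14 (5 m³), 2 m³ left
container 6: place C15 (12 m³), 8 m³ left

6 containers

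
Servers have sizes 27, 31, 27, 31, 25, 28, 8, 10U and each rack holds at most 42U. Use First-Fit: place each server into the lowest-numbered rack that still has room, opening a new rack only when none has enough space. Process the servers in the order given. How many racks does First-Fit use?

6

27U → rack 1 (remaining 15U)
31U → rack 2 (remaining 11U)
27U → rack 3 (remaining 15U)
31U → rack 4 (remaining 11U)
25U → rack 5 (remaining 17U)
28U → rack 6 (remaining 14U)
8U → rack 1 (remaining 7U)
10U → rack 2 (remaining 1U)
Final racks: [27,8] [31,10] [27] [31] [25] [28].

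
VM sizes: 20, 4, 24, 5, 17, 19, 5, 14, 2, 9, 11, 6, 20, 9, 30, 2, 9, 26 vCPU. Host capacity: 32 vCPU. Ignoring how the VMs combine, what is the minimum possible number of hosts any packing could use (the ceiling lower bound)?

8

Total size = 20 + 4 + 24 + 5 + 17 + 19 + 5 + 14 + 2 + 9 + 11 + 6 + 20 + 9 + 30 + 2 + 9 + 26 = 232 vCPU.
⌈232 / 32⌉ = 8.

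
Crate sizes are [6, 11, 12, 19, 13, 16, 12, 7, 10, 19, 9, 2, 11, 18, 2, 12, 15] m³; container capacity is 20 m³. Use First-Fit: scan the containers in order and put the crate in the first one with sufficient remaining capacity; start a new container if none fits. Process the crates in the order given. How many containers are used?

Put 6 m³ in container 1; 14 m³ remain.
Put 11 m³ in container 1; 3 m³ remain.
Put 12 m³ in container 2; 8 m³ remain.
Put 19 m³ in container 3; 1 m³ remain.
Put 13 m³ in container 4; 7 m³ remain.
Put 16 m³ in container 5; 4 m³ remain.
Put 12 m³ in container 6; 8 m³ remain.
Put 7 m³ in container 2; 1 m³ remain.
Put 10 m³ in container 7; 10 m³ remain.
Put 19 m³ in container 8; 1 m³ remain.
Put 9 m³ in container 7; 1 m³ remain.
Put 2 m³ in container 1; 1 m³ remain.
Put 11 m³ in container 9; 9 m³ remain.
Put 18 m³ in container 10; 2 m³ remain.
Put 2 m³ in container 4; 5 m³ remain.
Put 12 m³ in container 11; 8 m³ remain.
Put 15 m³ in container 12; 5 m³ remain.

12 containers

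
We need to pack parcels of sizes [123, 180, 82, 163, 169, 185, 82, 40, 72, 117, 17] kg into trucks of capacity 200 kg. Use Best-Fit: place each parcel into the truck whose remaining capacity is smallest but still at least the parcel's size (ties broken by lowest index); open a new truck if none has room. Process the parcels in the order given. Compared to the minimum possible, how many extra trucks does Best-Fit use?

0

Best-Fit: [123,40] [180,17] [82,82] [163] [169] [185] [72,117] → 7 trucks.
Total size 1230 kg; any packing needs at least ⌈1230/200⌉ = 7 trucks.
So 7 is already optimal.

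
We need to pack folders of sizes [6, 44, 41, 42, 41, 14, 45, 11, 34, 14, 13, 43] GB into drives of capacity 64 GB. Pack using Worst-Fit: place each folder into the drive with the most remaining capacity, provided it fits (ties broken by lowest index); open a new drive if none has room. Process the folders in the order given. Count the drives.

7

Put 6 GB in drive 1; 58 GB remain.
Put 44 GB in drive 1; 14 GB remain.
Put 41 GB in drive 2; 23 GB remain.
Put 42 GB in drive 3; 22 GB remain.
Put 41 GB in drive 4; 23 GB remain.
Put 14 GB in drive 2; 9 GB remain.
Put 45 GB in drive 5; 19 GB remain.
Put 11 GB in drive 4; 12 GB remain.
Put 34 GB in drive 6; 30 GB remain.
Put 14 GB in drive 6; 16 GB remain.
Put 13 GB in drive 3; 9 GB remain.
Put 43 GB in drive 7; 21 GB remain.
Final drives: [6,44] [41,14] [42,13] [41,11] [45] [34,14] [43].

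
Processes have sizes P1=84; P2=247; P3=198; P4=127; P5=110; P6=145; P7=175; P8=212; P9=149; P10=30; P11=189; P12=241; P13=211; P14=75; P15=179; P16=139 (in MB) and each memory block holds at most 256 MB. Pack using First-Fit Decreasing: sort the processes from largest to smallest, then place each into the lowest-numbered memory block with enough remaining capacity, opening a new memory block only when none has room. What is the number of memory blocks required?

12 memory blocks

Sorted descending: 247, 241, 212, 211, 198, 189, 179, 175, 149, 145, 139, 127, 110, 84, 75, 30.
Put 247 MB in memory block 1; 9 MB remain.
Put 241 MB in memory block 2; 15 MB remain.
Put 212 MB in memory block 3; 44 MB remain.
Put 211 MB in memory block 4; 45 MB remain.
Put 198 MB in memory block 5; 58 MB remain.
Put 189 MB in memory block 6; 67 MB remain.
Put 179 MB in memory block 7; 77 MB remain.
Put 175 MB in memory block 8; 81 MB remain.
Put 149 MB in memory block 9; 107 MB remain.
Put 145 MB in memory block 10; 111 MB remain.
Put 139 MB in memory block 11; 117 MB remain.
Put 127 MB in memory block 12; 129 MB remain.
Put 110 MB in memory block 10; 1 MB remain.
Put 84 MB in memory block 9; 23 MB remain.
Put 75 MB in memory block 7; 2 MB remain.
Put 30 MB in memory block 3; 14 MB remain.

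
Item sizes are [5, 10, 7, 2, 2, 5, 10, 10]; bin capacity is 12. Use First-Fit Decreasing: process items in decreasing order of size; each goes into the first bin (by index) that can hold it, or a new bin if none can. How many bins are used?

5

Sorted descending: 10, 10, 10, 7, 5, 5, 2, 2.
bin 1: place 10, 2 left
bin 2: place 10, 2 left
bin 3: place 10, 2 left
bin 4: place 7, 5 left
bin 4: place 5, 0 left
bin 5: place 5, 7 left
bin 1: place 2, 0 left
bin 2: place 2, 0 left
Final bins: [10,2] [10,2] [10] [7,5] [5].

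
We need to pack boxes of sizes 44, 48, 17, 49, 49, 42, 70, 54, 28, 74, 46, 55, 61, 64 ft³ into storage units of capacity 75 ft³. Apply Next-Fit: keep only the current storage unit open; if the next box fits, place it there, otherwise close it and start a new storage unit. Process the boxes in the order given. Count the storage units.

Put 44 ft³ in storage unit 1; 31 ft³ remain.
Put 48 ft³ in storage unit 2; 27 ft³ remain.
Put 17 ft³ in storage unit 2; 10 ft³ remain.
Put 49 ft³ in storage unit 3; 26 ft³ remain.
Put 49 ft³ in storage unit 4; 26 ft³ remain.
Put 42 ft³ in storage unit 5; 33 ft³ remain.
Put 70 ft³ in storage unit 6; 5 ft³ remain.
Put 54 ft³ in storage unit 7; 21 ft³ remain.
Put 28 ft³ in storage unit 8; 47 ft³ remain.
Put 74 ft³ in storage unit 9; 1 ft³ remain.
Put 46 ft³ in storage unit 10; 29 ft³ remain.
Put 55 ft³ in storage unit 11; 20 ft³ remain.
Put 61 ft³ in storage unit 12; 14 ft³ remain.
Put 64 ft³ in storage unit 13; 11 ft³ remain.

13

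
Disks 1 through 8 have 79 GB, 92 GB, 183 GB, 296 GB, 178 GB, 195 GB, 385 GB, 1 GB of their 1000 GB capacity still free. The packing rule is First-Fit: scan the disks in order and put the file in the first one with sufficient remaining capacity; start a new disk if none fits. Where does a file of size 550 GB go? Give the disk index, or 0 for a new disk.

No disk has ≥ 550 GB free, so a new disk is opened.

0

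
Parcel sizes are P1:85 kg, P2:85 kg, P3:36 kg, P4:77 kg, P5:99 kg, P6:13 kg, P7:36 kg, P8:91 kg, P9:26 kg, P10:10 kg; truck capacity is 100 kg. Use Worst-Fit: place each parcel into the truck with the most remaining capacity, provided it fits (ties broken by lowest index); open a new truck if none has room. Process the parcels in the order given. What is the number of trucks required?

Put P1 (85 kg) in truck 1; 15 kg remain.
Put P2 (85 kg) in truck 2; 15 kg remain.
Put P3 (36 kg) in truck 3; 64 kg remain.
Put P4 (77 kg) in truck 4; 23 kg remain.
Put P5 (99 kg) in truck 5; 1 kg remain.
Put P6 (13 kg) in truck 3; 51 kg remain.
Put P7 (36 kg) in truck 3; 15 kg remain.
Put P8 (91 kg) in truck 6; 9 kg remain.
Put P9 (26 kg) in truck 7; 74 kg remain.
Put P10 (10 kg) in truck 7; 64 kg remain.

7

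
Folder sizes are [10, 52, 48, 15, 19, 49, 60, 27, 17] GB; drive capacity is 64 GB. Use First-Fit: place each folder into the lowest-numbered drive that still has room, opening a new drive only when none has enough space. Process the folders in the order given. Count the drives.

10 GB → drive 1 (remaining 54 GB)
52 GB → drive 1 (remaining 2 GB)
48 GB → drive 2 (remaining 16 GB)
15 GB → drive 2 (remaining 1 GB)
19 GB → drive 3 (remaining 45 GB)
49 GB → drive 4 (remaining 15 GB)
60 GB → drive 5 (remaining 4 GB)
27 GB → drive 3 (remaining 18 GB)
17 GB → drive 3 (remaining 1 GB)
Final drives: [10,52] [48,15] [19,27,17] [49] [60].

5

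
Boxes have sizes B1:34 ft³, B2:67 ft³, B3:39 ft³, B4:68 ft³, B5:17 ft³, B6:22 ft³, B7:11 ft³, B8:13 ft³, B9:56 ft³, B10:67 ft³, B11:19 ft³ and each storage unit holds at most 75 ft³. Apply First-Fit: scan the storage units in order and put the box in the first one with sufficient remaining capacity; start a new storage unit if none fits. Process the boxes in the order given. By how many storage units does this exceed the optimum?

0

First-Fit: [34,39] [67] [68] [17,22,11,13] [56,19] [67] → 6 storage units.
Total size 413 ft³; any packing needs at least ⌈413/75⌉ = 6 storage units.
So 6 is already optimal.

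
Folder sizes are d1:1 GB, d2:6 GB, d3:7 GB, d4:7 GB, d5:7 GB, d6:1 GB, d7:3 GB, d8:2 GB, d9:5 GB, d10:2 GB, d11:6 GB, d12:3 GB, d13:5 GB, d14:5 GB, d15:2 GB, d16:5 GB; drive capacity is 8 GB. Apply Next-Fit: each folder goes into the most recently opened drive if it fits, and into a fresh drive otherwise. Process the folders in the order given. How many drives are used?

10 drives

d1 (1 GB) → drive 1 (remaining 7 GB)
d2 (6 GB) → drive 1 (remaining 1 GB)
d3 (7 GB) → drive 2 (remaining 1 GB)
d4 (7 GB) → drive 3 (remaining 1 GB)
d5 (7 GB) → drive 4 (remaining 1 GB)
d6 (1 GB) → drive 4 (remaining 0 GB)
d7 (3 GB) → drive 5 (remaining 5 GB)
d8 (2 GB) → drive 5 (remaining 3 GB)
d9 (5 GB) → drive 6 (remaining 3 GB)
d10 (2 GB) → drive 6 (remaining 1 GB)
d11 (6 GB) → drive 7 (remaining 2 GB)
d12 (3 GB) → drive 8 (remaining 5 GB)
d13 (5 GB) → drive 8 (remaining 0 GB)
d14 (5 GB) → drive 9 (remaining 3 GB)
d15 (2 GB) → drive 9 (remaining 1 GB)
d16 (5 GB) → drive 10 (remaining 3 GB)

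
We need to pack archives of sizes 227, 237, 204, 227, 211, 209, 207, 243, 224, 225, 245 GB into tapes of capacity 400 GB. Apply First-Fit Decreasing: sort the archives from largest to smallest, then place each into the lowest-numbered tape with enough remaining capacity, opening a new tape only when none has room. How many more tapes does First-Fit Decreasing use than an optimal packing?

First-Fit Decreasing: [245] [243] [237] [227] [227] [225] [224] [211] [209] [207] [204] → 11 tapes.
11 archives exceed 200 GB (half the capacity), and no two of those can share a tape, so at least 11 tapes are needed.
So 11 is already optimal.

0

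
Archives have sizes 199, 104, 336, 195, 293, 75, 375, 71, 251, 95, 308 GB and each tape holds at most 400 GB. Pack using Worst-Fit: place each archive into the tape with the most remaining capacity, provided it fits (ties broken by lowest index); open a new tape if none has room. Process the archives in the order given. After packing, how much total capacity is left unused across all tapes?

199 GB → tape 1 (remaining 201 GB)
104 GB → tape 1 (remaining 97 GB)
336 GB → tape 2 (remaining 64 GB)
195 GB → tape 3 (remaining 205 GB)
293 GB → tape 4 (remaining 107 GB)
75 GB → tape 3 (remaining 130 GB)
375 GB → tape 5 (remaining 25 GB)
71 GB → tape 3 (remaining 59 GB)
251 GB → tape 6 (remaining 149 GB)
95 GB → tape 6 (remaining 54 GB)
308 GB → tape 7 (remaining 92 GB)
7 tapes × 400 GB = 2800 GB; used 2302 GB; unused 498 GB.

498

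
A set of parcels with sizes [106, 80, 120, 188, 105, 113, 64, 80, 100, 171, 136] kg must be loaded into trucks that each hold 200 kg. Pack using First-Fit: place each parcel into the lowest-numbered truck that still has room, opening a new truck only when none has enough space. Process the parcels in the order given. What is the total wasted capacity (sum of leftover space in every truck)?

Put 106 kg in truck 1; 94 kg remain.
Put 80 kg in truck 1; 14 kg remain.
Put 120 kg in truck 2; 80 kg remain.
Put 188 kg in truck 3; 12 kg remain.
Put 105 kg in truck 4; 95 kg remain.
Put 113 kg in truck 5; 87 kg remain.
Put 64 kg in truck 2; 16 kg remain.
Put 80 kg in truck 4; 15 kg remain.
Put 100 kg in truck 6; 100 kg remain.
Put 171 kg in truck 7; 29 kg remain.
Put 136 kg in truck 8; 64 kg remain.
8 trucks × 200 kg = 1600 kg; used 1263 kg; unused 337 kg.

337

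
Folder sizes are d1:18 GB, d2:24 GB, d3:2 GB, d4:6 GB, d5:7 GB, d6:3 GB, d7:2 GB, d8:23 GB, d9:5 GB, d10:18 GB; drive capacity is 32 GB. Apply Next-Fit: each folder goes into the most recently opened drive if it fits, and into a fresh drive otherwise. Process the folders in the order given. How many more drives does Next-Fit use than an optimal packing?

Next-Fit: [18] [24,2,6] [7,3,2] [23,5] [18] → 5 drives.
Total size 108 GB; any packing needs at least ⌈108/32⌉ = 4 drives.
An optimal packing achieves that bound: [24,7] [23,6,3] [18,5,2,2] [18] → 4 drives.
Excess: 5 − 4 = 1.

1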